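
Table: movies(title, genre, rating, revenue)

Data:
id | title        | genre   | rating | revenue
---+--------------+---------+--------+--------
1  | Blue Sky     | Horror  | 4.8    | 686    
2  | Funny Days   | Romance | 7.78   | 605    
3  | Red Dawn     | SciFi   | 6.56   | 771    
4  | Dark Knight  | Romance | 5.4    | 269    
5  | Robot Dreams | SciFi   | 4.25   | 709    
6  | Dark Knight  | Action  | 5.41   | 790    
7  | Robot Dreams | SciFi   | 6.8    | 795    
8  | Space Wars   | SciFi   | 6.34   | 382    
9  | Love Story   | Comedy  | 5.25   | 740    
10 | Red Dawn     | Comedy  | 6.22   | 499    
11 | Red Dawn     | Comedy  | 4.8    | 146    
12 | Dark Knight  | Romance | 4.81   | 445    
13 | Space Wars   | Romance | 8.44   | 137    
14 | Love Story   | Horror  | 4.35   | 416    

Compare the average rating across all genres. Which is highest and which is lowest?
SELECT genre, AVG(rating)
FROM movies
GROUP BY genre
ORDER BY AVG(rating)

All groups:
  Horror: 4.58
  Action: 5.41
  Comedy: 5.42
  SciFi: 5.99
  Romance: 6.61

Highest: Romance (6.61)
Lowest: Horror (4.58)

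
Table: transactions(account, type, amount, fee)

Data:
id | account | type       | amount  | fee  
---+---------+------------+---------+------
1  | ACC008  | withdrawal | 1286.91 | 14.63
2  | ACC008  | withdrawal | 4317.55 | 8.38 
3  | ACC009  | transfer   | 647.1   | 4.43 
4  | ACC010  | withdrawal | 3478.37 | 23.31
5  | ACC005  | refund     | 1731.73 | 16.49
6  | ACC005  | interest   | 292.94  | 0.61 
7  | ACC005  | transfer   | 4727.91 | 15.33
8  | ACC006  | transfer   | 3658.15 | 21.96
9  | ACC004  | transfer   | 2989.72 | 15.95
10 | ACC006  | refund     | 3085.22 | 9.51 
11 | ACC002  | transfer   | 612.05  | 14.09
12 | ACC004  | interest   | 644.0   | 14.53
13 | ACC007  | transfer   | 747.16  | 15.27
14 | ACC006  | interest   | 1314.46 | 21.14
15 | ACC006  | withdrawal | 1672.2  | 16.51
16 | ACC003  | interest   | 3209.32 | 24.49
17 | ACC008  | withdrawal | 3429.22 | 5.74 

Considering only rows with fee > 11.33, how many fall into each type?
SELECT type, COUNT(*)
FROM transactions
WHERE fee > 11.33
GROUP BY type

Note: WHERE filters rows before grouping.

Result:
  interest: 3
  refund: 1
  transfer: 5
  withdrawal: 3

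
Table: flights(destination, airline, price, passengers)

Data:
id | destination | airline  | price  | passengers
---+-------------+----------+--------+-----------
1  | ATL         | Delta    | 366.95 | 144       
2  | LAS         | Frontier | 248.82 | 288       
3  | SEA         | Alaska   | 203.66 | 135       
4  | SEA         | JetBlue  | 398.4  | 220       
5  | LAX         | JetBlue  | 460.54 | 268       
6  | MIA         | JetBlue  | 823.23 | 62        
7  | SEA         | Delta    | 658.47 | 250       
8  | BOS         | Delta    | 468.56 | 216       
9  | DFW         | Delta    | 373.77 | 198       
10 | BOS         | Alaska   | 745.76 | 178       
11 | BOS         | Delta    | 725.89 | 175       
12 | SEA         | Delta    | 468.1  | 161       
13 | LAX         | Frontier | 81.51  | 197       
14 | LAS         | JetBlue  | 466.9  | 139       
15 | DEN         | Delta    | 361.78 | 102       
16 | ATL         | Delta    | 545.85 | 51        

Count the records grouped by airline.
SELECT airline, COUNT(*) as count
FROM flights
GROUP BY airline

Result:
  Alaska: 2
  Delta: 8
  Frontier: 2
  JetBlue: 4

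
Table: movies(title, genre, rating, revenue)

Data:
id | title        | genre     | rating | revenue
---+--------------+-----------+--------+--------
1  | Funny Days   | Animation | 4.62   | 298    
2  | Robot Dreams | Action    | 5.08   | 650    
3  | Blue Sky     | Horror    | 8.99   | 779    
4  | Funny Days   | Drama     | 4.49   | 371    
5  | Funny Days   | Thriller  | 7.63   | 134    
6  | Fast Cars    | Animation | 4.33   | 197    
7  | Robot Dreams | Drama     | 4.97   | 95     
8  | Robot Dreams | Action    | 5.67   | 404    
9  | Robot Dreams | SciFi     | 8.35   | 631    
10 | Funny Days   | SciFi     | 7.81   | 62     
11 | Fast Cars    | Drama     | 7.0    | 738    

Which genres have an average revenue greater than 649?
SELECT genre, AVG(revenue)
FROM movies
GROUP BY genre
HAVING AVG(revenue) > 649

Result:
  Horror: avg=779.00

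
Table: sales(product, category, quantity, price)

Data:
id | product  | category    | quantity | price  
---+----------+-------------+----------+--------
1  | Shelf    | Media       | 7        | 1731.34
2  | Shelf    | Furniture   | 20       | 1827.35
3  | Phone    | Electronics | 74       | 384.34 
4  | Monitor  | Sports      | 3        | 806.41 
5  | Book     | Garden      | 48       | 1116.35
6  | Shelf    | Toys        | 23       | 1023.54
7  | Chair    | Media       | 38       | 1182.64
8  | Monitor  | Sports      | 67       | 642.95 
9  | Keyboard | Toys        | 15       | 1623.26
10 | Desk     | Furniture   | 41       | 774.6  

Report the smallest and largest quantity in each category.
SELECT category, MIN(quantity), MAX(quantity)
FROM sales
GROUP BY category

Result:
  Electronics: min=74, max=74
  Furniture: min=20, max=41
  Garden: min=48, max=48
  Media: min=7, max=38
  Sports: min=3, max=67
  Toys: min=15, max=23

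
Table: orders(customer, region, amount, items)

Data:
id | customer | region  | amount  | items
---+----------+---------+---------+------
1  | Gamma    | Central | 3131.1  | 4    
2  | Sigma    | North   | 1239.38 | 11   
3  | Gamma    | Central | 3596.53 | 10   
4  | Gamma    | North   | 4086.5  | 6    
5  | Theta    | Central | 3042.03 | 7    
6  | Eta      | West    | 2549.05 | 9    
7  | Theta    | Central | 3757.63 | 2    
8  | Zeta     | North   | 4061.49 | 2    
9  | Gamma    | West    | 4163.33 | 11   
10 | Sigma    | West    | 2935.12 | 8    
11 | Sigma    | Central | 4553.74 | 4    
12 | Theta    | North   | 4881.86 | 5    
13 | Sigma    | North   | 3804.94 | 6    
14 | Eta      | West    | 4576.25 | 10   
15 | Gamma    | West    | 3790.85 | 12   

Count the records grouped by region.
SELECT region, COUNT(*) as count
FROM orders
GROUP BY region

Result:
  Central: 5
  North: 5
  West: 5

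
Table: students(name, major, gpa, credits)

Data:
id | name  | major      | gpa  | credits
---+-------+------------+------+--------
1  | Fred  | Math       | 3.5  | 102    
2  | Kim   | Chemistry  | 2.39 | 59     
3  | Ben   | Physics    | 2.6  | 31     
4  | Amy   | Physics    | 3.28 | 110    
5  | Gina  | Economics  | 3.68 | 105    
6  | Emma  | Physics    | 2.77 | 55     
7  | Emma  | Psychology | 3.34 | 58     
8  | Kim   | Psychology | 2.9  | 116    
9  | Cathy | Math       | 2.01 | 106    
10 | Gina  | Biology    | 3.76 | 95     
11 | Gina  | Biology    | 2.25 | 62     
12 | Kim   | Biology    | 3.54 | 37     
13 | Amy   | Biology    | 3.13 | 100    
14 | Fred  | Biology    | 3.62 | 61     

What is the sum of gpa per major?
SELECT major, SUM(gpa) as result
FROM students
GROUP BY major

Result:
  Biology: 16.30
  Chemistry: 2.39
  Economics: 3.68
  Math: 5.51
  Physics: 8.65
  Psychology: 6.24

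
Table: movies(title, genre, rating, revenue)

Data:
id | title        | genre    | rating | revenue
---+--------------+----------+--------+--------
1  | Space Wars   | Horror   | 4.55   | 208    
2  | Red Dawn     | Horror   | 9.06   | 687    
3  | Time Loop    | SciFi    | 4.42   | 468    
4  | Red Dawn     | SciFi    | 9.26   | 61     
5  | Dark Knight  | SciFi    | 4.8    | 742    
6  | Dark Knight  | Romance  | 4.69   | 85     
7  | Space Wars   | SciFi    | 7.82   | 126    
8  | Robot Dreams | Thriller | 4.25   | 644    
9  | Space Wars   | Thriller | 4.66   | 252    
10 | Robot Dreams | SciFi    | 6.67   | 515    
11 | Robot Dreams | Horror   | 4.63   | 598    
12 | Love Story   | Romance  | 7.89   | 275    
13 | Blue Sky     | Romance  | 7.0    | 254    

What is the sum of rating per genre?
SELECT genre, SUM(rating) as result
FROM movies
GROUP BY genre

Result:
  Horror: 18.24
  Romance: 19.58
  SciFi: 32.97
  Thriller: 8.91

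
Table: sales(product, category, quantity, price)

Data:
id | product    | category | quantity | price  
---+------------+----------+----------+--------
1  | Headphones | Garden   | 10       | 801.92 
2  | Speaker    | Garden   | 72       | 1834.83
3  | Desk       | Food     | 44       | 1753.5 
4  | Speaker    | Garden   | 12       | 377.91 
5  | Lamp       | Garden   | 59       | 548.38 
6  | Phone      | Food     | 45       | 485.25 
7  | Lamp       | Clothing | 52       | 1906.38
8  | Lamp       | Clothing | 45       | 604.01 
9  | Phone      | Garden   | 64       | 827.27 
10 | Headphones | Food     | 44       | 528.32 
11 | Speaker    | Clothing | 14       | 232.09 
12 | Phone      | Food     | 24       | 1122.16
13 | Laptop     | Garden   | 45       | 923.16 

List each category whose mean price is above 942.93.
SELECT category, AVG(price)
FROM sales
GROUP BY category
HAVING AVG(price) > 942.93

Result:
  Food: avg=972.31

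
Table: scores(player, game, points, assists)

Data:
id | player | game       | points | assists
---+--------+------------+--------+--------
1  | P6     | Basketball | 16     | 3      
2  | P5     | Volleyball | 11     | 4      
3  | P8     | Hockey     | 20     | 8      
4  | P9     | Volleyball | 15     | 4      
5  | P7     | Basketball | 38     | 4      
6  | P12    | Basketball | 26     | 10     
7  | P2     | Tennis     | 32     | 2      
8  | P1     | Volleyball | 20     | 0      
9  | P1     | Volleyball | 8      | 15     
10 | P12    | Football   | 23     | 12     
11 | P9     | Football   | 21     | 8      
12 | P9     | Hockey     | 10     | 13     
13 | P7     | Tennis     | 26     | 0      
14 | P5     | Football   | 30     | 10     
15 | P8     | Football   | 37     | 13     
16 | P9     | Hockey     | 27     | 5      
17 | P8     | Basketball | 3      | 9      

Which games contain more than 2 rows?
SELECT game, COUNT(*) as cnt
FROM scores
GROUP BY game
HAVING COUNT(*) > 2

Result:
  Basketball: 4
  Football: 4
  Hockey: 3
  Volleyball: 4

Note: HAVING filters groups after aggregation, WHERE filters rows before.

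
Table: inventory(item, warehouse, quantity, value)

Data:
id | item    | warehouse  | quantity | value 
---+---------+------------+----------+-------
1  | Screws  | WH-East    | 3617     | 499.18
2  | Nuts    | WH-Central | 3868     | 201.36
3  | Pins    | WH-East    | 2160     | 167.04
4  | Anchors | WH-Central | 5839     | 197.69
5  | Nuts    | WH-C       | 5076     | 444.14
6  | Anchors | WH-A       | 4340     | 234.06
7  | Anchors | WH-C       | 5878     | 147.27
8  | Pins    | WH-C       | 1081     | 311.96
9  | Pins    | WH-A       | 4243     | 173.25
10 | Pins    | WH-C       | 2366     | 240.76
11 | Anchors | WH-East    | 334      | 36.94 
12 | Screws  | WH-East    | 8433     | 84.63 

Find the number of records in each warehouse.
SELECT warehouse, COUNT(*) as count
FROM inventory
GROUP BY warehouse

Result:
  WH-A: 2
  WH-C: 4
  WH-Central: 2
  WH-East: 4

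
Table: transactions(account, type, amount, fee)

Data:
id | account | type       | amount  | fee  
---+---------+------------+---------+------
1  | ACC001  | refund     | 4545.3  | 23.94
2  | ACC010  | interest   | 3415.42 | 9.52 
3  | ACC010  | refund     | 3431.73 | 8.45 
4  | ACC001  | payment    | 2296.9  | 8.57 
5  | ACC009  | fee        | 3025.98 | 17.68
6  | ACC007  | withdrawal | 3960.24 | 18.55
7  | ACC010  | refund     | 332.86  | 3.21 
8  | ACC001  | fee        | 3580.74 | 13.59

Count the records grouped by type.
SELECT type, COUNT(*) as count
FROM transactions
GROUP BY type

Result:
  fee: 2
  interest: 1
  payment: 1
  refund: 3
  withdrawal: 1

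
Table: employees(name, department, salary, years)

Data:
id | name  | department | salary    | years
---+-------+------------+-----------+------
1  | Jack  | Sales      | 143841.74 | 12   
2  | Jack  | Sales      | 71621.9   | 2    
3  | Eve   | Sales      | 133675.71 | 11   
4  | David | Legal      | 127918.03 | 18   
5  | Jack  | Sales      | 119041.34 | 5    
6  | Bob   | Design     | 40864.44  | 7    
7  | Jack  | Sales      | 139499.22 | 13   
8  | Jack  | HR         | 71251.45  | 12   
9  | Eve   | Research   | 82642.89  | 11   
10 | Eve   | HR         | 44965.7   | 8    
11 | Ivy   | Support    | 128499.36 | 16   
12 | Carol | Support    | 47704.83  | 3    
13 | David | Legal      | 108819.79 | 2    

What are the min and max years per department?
SELECT department, MIN(years), MAX(years)
FROM employees
GROUP BY department

Result:
  Design: min=7, max=7
  HR: min=8, max=12
  Legal: min=2, max=18
  Research: min=11, max=11
  Sales: min=2, max=13
  Support: min=3, max=16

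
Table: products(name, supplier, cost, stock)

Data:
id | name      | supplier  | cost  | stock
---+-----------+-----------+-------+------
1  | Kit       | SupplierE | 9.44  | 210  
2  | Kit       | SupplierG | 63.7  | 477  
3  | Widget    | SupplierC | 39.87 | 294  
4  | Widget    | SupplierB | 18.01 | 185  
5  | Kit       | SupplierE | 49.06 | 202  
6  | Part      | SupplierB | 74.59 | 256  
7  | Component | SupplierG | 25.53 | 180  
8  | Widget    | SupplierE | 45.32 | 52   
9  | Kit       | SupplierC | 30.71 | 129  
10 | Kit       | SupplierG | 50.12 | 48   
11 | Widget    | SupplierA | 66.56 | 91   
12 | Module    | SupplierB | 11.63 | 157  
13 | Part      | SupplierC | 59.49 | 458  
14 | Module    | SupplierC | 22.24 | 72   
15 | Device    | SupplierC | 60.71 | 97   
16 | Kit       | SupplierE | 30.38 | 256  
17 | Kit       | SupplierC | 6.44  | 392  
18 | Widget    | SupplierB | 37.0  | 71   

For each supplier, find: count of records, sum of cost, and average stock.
SELECT supplier,
       COUNT(*) as cnt,
       SUM(cost) as total_cost,
       AVG(stock) as avg_stock
FROM products
GROUP BY supplier

Result:
  SupplierA: 1 records, 66.56 total cost, 91.00 avg stock
  SupplierB: 4 records, 141.23 total cost, 167.25 avg stock
  SupplierC: 6 records, 219.46 total cost, 240.33 avg stock
  SupplierE: 4 records, 134.20 total cost, 180.00 avg stock
  SupplierG: 3 records, 139.35 total cost, 235.00 avg stock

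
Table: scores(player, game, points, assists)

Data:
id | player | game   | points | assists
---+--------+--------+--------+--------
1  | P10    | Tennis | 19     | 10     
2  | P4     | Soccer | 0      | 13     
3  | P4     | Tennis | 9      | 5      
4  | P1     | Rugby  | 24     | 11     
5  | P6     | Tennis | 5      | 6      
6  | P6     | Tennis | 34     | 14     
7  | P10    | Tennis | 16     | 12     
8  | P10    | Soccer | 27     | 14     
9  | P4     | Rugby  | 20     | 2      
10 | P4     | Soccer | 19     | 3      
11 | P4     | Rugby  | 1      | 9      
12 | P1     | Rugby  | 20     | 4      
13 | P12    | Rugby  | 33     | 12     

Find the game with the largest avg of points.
SELECT game, AVG(points) as val
FROM scores
GROUP BY game
ORDER BY val DESC
LIMIT 1

Result: Rugby with avg(points) = 19.60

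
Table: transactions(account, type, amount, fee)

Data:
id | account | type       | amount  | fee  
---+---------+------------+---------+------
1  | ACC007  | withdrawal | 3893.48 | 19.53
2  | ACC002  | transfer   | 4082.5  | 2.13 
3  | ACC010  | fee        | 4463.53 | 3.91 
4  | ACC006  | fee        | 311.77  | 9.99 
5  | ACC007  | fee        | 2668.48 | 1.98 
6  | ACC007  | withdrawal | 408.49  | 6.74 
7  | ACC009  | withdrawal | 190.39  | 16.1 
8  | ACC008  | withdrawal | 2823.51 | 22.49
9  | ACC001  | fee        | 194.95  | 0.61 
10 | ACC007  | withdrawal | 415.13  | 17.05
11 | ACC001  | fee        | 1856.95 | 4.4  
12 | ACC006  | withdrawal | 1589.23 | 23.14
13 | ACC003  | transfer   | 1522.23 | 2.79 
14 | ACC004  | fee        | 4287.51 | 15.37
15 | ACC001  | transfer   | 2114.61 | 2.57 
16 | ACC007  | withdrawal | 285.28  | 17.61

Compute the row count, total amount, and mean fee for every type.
SELECT type,
       COUNT(*) as cnt,
       SUM(amount) as total_amount,
       AVG(fee) as avg_fee
FROM transactions
GROUP BY type

Result:
  fee: 6 records, 13783.19 total amount, 6.04 avg fee
  transfer: 3 records, 7719.34 total amount, 2.50 avg fee
  withdrawal: 7 records, 9605.51 total amount, 17.52 avg fee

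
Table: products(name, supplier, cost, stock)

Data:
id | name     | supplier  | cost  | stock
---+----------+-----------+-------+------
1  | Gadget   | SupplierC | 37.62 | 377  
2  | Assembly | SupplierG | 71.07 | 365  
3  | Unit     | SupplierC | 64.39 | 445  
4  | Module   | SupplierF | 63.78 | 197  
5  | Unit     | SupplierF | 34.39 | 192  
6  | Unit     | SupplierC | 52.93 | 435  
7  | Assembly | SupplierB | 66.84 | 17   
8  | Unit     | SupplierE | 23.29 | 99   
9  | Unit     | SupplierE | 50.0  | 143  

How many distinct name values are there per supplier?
SELECT supplier, COUNT(DISTINCT name)
FROM products
GROUP BY supplier

Result:
  SupplierB: 1 distinct
  SupplierC: 2 distinct
  SupplierE: 1 distinct
  SupplierF: 2 distinct
  SupplierG: 1 distinct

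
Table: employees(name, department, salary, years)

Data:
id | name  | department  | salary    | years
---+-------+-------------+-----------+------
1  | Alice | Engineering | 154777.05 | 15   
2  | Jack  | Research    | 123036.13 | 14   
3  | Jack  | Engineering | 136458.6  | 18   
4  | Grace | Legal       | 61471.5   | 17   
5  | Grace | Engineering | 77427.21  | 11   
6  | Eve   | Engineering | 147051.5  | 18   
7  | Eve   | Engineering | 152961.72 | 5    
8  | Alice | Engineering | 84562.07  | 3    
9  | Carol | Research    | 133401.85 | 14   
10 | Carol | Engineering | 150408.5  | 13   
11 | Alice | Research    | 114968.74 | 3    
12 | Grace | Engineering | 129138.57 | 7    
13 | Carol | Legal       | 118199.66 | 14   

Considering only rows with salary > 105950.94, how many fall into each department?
SELECT department, COUNT(*)
FROM employees
WHERE salary > 105950.94
GROUP BY department

Note: WHERE filters rows before grouping.

Result:
  Engineering: 6
  Legal: 1
  Research: 3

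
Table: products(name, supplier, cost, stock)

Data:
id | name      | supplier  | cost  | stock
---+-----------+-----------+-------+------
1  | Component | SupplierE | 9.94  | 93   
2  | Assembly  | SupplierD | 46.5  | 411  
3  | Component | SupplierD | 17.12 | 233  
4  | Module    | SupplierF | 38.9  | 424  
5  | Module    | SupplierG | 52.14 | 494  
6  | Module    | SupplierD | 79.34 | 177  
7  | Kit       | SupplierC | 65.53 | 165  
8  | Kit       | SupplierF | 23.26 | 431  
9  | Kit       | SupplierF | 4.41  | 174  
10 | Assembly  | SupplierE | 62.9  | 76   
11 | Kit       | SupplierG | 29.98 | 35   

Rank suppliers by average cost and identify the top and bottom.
SELECT supplier, AVG(cost)
FROM products
GROUP BY supplier
ORDER BY AVG(cost)

All groups:
  SupplierF: 22.19
  SupplierE: 36.42
  SupplierG: 41.06
  SupplierD: 47.65
  SupplierC: 65.53

Highest: SupplierC (65.53)
Lowest: SupplierF (22.19)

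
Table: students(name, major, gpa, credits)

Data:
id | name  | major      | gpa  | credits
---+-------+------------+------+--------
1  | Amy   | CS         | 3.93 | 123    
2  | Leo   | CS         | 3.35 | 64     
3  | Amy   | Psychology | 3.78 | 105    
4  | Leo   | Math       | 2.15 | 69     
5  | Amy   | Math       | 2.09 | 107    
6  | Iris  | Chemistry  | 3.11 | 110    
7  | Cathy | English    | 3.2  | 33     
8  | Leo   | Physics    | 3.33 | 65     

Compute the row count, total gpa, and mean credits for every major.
SELECT major,
       COUNT(*) as cnt,
       SUM(gpa) as total_gpa,
       AVG(credits) as avg_credits
FROM students
GROUP BY major

Result:
  CS: 2 records, 7.28 total gpa, 93.50 avg credits
  Chemistry: 1 records, 3.11 total gpa, 110.00 avg credits
  English: 1 records, 3.20 total gpa, 33.00 avg credits
  Math: 2 records, 4.24 total gpa, 88.00 avg credits
  Physics: 1 records, 3.33 total gpa, 65.00 avg credits
  Psychology: 1 records, 3.78 total gpa, 105.00 avg credits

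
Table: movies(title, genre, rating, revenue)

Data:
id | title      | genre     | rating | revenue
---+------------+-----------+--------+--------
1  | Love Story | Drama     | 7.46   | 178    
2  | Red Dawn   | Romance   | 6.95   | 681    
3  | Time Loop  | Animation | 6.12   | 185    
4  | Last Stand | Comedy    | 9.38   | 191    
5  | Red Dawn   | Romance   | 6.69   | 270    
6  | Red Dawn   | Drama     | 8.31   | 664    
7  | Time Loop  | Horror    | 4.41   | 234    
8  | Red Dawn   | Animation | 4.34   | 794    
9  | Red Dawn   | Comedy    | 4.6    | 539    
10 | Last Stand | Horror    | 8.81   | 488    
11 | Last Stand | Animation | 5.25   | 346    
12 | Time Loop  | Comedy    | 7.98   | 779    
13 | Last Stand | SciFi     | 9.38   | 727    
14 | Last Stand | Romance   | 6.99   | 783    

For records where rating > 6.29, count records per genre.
SELECT genre, COUNT(*)
FROM movies
WHERE rating > 6.29
GROUP BY genre

Note: WHERE filters rows before grouping.

Result:
  Comedy: 2
  Drama: 2
  Horror: 1
  Romance: 3
  SciFi: 1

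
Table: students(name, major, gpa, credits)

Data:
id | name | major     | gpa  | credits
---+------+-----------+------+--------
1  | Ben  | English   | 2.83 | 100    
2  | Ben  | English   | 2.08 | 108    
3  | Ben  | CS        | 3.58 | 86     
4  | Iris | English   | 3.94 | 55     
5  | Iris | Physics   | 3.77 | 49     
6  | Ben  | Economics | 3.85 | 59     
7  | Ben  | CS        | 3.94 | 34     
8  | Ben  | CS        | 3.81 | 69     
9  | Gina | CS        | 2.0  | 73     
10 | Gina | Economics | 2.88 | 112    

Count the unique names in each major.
SELECT major, COUNT(DISTINCT name)
FROM students
GROUP BY major

Result:
  CS: 2 distinct
  Economics: 2 distinct
  English: 2 distinct
  Physics: 1 distinct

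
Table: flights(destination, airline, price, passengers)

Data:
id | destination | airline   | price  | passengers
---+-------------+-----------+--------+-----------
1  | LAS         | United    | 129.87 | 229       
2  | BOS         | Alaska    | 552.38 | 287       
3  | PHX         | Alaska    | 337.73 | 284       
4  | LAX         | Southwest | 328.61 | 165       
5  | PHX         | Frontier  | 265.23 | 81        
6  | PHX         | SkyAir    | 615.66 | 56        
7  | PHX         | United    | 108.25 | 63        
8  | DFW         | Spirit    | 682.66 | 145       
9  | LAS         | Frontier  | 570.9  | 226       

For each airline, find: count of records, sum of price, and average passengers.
SELECT airline,
       COUNT(*) as cnt,
       SUM(price) as total_price,
       AVG(passengers) as avg_passengers
FROM flights
GROUP BY airline

Result:
  Alaska: 2 records, 890.11 total price, 285.50 avg passengers
  Frontier: 2 records, 836.13 total price, 153.50 avg passengers
  SkyAir: 1 records, 615.66 total price, 56.00 avg passengers
  Southwest: 1 records, 328.61 total price, 165.00 avg passengers
  Spirit: 1 records, 682.66 total price, 145.00 avg passengers
  United: 2 records, 238.12 total price, 146.00 avg passengers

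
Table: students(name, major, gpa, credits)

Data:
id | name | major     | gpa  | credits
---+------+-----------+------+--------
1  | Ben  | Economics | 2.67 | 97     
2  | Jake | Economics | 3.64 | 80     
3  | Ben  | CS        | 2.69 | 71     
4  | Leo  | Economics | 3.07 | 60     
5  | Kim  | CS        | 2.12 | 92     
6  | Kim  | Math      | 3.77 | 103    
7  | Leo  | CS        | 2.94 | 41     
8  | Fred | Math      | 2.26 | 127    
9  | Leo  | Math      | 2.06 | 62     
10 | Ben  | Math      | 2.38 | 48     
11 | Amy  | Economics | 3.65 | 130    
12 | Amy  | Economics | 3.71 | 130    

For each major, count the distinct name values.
SELECT major, COUNT(DISTINCT name)
FROM students
GROUP BY major

Result:
  CS: 3 distinct
  Economics: 4 distinct
  Math: 4 distinct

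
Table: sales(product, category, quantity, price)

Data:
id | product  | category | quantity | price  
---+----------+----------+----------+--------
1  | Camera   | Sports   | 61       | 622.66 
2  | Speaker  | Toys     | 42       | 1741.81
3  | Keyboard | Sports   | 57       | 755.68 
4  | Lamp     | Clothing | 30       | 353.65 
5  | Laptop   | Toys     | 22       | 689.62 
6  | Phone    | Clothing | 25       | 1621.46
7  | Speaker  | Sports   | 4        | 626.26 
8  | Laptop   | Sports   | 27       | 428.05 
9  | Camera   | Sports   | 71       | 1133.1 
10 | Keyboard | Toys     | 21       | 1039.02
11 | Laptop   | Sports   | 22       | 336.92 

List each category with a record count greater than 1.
SELECT category, COUNT(*) as cnt
FROM sales
GROUP BY category
HAVING COUNT(*) > 1

Result:
  Clothing: 2
  Sports: 6
  Toys: 3

Note: HAVING filters groups after aggregation, WHERE filters rows before.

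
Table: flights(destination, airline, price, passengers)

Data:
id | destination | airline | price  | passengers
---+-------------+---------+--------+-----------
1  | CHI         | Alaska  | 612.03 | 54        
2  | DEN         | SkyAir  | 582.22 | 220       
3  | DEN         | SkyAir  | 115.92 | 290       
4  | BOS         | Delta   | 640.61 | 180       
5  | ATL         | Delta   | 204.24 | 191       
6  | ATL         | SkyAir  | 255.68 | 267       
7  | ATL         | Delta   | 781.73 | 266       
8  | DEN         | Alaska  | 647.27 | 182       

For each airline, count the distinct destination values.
SELECT airline, COUNT(DISTINCT destination)
FROM flights
GROUP BY airline

Result:
  Alaska: 2 distinct
  Delta: 2 distinct
  SkyAir: 2 distinct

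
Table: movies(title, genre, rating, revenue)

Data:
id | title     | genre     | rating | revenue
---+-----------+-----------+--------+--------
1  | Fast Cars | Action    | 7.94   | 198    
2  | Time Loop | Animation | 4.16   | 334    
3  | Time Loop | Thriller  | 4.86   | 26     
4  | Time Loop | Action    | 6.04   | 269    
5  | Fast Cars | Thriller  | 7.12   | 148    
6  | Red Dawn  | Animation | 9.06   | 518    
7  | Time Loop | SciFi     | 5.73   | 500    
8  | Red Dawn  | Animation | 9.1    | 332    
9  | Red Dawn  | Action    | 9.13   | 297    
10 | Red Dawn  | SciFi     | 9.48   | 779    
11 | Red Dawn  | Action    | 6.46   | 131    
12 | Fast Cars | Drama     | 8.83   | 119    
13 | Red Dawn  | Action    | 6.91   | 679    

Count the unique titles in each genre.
SELECT genre, COUNT(DISTINCT title)
FROM movies
GROUP BY genre

Result:
  Action: 3 distinct
  Animation: 2 distinct
  Drama: 1 distinct
  SciFi: 2 distinct
  Thriller: 2 distinct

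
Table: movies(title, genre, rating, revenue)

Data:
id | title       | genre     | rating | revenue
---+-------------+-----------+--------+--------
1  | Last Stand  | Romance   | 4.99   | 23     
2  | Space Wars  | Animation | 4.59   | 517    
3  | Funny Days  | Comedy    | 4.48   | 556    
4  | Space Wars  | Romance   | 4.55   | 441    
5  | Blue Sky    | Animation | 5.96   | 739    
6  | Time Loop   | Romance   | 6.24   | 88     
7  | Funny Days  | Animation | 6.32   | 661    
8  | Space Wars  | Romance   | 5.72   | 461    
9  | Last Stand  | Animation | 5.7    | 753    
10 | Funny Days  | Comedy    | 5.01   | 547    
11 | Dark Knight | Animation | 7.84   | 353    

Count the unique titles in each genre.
SELECT genre, COUNT(DISTINCT title)
FROM movies
GROUP BY genre

Result:
  Animation: 5 distinct
  Comedy: 1 distinct
  Romance: 3 distinct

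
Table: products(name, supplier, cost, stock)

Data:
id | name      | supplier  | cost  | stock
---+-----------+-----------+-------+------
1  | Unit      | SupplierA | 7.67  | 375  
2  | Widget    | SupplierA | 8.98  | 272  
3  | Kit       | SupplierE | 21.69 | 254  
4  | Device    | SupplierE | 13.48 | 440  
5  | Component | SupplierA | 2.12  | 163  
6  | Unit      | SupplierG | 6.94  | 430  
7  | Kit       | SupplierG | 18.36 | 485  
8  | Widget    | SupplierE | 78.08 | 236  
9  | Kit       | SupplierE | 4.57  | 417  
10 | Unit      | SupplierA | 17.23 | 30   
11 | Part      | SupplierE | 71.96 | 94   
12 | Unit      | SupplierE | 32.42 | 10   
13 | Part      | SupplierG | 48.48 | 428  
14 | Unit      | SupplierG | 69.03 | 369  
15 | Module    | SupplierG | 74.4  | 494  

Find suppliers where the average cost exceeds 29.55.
SELECT supplier, AVG(cost)
FROM products
GROUP BY supplier
HAVING AVG(cost) > 29.55

Result:
  SupplierE: avg=37.03
  SupplierG: avg=43.44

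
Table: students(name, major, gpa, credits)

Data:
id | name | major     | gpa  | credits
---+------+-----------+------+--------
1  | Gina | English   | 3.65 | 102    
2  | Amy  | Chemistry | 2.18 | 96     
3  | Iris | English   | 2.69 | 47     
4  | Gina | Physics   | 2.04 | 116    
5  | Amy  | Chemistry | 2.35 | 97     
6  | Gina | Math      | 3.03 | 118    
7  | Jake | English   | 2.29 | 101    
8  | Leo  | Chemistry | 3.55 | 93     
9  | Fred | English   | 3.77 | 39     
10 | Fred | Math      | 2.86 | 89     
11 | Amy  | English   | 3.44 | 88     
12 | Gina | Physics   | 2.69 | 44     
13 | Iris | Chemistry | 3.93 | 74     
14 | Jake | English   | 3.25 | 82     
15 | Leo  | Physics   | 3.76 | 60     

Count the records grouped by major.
SELECT major, COUNT(*) as count
FROM students
GROUP BY major

Result:
  Chemistry: 4
  English: 6
  Math: 2
  Physics: 3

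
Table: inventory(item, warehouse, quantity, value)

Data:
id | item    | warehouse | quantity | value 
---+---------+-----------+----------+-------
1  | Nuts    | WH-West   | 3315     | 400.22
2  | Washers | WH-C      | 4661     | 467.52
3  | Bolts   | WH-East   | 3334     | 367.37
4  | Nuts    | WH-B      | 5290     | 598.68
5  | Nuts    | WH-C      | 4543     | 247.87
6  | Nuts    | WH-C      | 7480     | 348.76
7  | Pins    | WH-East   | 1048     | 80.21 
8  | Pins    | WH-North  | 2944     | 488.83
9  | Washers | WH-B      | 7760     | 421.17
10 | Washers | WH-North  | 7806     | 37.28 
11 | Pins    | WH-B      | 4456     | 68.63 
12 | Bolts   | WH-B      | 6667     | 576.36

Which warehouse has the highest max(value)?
SELECT warehouse, MAX(value) as val
FROM inventory
GROUP BY warehouse
ORDER BY val DESC
LIMIT 1

Result: WH-B with max(value) = 598.68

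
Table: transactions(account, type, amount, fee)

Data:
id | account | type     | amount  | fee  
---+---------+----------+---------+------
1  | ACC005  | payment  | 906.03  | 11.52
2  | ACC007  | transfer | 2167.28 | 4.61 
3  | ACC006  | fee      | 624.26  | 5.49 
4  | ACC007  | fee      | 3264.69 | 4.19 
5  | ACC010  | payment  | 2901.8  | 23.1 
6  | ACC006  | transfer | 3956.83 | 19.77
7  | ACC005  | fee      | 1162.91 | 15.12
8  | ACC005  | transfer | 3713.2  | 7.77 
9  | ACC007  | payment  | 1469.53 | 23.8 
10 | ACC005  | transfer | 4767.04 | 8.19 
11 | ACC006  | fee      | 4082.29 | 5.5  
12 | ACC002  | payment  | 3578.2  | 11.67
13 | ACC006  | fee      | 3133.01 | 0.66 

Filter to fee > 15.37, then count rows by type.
SELECT type, COUNT(*)
FROM transactions
WHERE fee > 15.37
GROUP BY type

Note: WHERE filters rows before grouping.

Result:
  payment: 2
  transfer: 1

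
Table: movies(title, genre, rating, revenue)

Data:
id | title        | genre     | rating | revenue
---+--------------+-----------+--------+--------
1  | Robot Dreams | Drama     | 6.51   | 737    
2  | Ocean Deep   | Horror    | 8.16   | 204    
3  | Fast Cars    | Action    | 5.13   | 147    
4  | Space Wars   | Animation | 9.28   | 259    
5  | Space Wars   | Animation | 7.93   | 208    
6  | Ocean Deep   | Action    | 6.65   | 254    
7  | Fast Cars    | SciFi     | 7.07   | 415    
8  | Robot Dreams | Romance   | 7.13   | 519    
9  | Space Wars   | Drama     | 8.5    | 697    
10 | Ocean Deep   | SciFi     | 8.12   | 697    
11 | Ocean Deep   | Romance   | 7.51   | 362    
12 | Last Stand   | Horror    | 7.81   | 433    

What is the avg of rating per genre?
SELECT genre, AVG(rating) as result
FROM movies
GROUP BY genre

Result:
  Action: 5.89
  Animation: 8.61
  Drama: 7.51
  Horror: 7.99
  Romance: 7.32
  SciFi: 7.60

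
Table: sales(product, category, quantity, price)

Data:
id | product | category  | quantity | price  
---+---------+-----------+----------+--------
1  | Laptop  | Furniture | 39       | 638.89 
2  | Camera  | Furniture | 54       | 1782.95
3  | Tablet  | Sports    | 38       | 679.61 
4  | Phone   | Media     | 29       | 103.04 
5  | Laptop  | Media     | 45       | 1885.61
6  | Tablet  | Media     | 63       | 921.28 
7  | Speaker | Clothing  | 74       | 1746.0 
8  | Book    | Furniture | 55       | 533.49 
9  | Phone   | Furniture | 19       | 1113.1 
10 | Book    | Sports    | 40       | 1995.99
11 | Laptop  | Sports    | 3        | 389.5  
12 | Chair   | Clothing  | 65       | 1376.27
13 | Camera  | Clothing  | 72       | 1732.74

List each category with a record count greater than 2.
SELECT category, COUNT(*) as cnt
FROM sales
GROUP BY category
HAVING COUNT(*) > 2

Result:
  Clothing: 3
  Furniture: 4
  Media: 3
  Sports: 3

Note: HAVING filters groups after aggregation, WHERE filters rows before.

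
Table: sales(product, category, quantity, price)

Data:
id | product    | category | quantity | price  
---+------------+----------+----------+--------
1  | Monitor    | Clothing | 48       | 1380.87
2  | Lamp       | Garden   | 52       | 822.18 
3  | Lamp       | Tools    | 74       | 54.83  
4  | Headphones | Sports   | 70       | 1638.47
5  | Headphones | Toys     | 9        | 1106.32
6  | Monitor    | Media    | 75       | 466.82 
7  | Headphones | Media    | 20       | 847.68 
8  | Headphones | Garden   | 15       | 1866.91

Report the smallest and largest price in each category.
SELECT category, MIN(price), MAX(price)
FROM sales
GROUP BY category

Result:
  Clothing: min=1380.87, max=1380.87
  Garden: min=822.18, max=1866.91
  Media: min=466.82, max=847.68
  Sports: min=1638.47, max=1638.47
  Tools: min=54.83, max=54.83
  Toys: min=1106.32, max=1106.32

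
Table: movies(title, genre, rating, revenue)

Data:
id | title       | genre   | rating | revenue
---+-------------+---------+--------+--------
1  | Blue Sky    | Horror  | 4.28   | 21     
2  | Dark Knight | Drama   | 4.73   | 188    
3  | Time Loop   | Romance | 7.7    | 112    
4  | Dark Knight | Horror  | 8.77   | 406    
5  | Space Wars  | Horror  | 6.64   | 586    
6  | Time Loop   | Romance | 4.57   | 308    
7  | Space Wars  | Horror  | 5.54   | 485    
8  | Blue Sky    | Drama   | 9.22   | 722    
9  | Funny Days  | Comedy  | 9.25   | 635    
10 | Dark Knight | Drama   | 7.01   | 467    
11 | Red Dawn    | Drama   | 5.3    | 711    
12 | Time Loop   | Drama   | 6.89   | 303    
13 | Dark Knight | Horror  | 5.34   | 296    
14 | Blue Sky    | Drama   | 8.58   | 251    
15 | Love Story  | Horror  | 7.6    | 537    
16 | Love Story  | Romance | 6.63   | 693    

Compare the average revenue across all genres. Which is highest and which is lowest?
SELECT genre, AVG(revenue)
FROM movies
GROUP BY genre
ORDER BY AVG(revenue)

All groups:
  Romance: 371.00
  Horror: 388.50
  Drama: 440.33
  Comedy: 635.00

Highest: Comedy (635.00)
Lowest: Romance (371.00)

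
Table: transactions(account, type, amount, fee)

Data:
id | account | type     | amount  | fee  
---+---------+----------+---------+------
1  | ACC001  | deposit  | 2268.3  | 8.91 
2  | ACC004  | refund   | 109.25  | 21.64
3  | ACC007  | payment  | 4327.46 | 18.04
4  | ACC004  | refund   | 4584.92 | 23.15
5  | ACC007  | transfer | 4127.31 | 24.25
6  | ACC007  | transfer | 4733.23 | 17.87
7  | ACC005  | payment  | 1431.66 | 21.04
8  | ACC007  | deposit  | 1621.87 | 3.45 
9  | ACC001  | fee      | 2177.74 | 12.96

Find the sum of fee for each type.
SELECT type, SUM(fee) as result
FROM transactions
GROUP BY type

Result:
  deposit: 12.36
  fee: 12.96
  payment: 39.08
  refund: 44.79
  transfer: 42.12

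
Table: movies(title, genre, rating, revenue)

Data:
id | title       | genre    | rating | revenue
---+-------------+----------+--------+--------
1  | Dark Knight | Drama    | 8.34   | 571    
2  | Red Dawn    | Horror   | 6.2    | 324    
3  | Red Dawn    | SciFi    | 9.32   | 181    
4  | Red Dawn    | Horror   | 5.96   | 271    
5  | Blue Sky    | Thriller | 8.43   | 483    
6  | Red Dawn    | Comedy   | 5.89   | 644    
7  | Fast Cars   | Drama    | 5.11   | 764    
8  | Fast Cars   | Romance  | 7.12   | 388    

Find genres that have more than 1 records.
SELECT genre, COUNT(*) as cnt
FROM movies
GROUP BY genre
HAVING COUNT(*) > 1

Result:
  Drama: 2
  Horror: 2

Note: HAVING filters groups after aggregation, WHERE filters rows before.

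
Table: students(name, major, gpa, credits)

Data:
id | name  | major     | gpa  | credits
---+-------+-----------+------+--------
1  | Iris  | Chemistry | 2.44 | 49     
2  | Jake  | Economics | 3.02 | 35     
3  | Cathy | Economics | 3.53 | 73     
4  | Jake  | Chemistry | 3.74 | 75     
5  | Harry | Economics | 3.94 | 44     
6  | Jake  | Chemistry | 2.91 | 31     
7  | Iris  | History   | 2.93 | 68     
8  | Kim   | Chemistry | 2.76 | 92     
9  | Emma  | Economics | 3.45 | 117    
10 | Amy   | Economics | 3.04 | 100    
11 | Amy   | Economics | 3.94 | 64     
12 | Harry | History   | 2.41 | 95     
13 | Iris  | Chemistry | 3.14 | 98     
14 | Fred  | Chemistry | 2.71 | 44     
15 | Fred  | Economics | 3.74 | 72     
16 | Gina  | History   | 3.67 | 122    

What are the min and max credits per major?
SELECT major, MIN(credits), MAX(credits)
FROM students
GROUP BY major

Result:
  Chemistry: min=31, max=98
  Economics: min=35, max=117
  History: min=68, max=122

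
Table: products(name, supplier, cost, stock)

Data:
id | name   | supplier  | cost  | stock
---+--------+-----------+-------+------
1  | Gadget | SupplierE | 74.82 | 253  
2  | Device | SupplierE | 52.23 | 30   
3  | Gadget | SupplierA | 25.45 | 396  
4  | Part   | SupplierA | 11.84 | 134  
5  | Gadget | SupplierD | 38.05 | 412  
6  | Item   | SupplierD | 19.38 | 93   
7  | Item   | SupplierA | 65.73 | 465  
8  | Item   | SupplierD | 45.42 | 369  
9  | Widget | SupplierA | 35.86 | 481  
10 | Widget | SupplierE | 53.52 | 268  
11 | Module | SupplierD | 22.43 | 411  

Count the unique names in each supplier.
SELECT supplier, COUNT(DISTINCT name)
FROM products
GROUP BY supplier

Result:
  SupplierA: 4 distinct
  SupplierD: 3 distinct
  SupplierE: 3 distinct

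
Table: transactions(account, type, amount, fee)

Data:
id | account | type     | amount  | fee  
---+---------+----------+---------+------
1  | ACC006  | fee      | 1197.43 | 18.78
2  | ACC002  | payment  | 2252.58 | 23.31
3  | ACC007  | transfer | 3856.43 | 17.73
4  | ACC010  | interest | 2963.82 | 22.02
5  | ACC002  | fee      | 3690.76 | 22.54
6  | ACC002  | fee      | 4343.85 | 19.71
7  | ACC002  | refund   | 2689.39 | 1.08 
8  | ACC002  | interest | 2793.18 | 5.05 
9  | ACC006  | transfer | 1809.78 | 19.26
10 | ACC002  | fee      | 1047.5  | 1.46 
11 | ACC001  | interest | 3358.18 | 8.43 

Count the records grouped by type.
SELECT type, COUNT(*) as count
FROM transactions
GROUP BY type

Result:
  fee: 4
  interest: 3
  payment: 1
  refund: 1
  transfer: 2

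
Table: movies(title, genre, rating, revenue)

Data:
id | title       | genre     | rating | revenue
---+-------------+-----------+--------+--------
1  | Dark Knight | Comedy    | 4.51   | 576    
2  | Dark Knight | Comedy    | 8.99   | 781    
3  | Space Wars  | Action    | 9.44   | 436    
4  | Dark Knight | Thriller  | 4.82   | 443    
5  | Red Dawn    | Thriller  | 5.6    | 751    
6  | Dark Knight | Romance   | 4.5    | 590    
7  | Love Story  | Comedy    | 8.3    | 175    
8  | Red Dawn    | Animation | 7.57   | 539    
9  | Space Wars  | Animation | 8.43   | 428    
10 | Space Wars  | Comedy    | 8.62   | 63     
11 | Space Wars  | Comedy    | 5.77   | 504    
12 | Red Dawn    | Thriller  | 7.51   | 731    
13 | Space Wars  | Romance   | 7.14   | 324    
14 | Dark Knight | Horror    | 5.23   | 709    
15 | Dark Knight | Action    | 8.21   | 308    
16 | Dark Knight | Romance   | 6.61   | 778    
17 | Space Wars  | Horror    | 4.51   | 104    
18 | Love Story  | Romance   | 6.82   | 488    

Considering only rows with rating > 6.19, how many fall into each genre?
SELECT genre, COUNT(*)
FROM movies
WHERE rating > 6.19
GROUP BY genre

Note: WHERE filters rows before grouping.

Result:
  Action: 2
  Animation: 2
  Comedy: 3
  Romance: 3
  Thriller: 1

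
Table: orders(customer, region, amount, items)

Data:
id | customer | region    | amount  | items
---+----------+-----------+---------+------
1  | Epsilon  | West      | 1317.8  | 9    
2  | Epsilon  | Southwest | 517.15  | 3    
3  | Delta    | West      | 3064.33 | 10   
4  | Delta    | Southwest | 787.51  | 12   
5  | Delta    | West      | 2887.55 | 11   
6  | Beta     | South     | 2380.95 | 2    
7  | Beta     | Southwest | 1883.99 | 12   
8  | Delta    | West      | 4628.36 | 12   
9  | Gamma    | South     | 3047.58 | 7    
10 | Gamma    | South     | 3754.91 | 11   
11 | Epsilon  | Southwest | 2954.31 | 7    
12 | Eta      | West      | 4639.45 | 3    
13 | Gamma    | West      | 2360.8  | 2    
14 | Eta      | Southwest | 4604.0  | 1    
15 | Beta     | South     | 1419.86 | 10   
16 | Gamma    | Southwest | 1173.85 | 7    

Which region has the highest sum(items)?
SELECT region, SUM(items) as val
FROM orders
GROUP BY region
ORDER BY val DESC
LIMIT 1

Result: West with sum(items) = 47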